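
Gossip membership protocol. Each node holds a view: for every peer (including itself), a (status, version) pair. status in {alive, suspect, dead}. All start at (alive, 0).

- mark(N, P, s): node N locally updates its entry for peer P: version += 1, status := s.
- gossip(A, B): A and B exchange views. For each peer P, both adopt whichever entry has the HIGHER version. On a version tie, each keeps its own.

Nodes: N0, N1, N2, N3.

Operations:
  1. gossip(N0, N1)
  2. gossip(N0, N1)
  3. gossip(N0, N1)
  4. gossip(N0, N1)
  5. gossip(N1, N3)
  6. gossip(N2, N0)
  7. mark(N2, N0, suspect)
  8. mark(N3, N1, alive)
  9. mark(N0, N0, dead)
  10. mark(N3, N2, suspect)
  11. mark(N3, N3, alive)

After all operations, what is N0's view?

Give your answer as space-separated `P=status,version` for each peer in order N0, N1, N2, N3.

Answer: N0=dead,1 N1=alive,0 N2=alive,0 N3=alive,0

Derivation:
Op 1: gossip N0<->N1 -> N0.N0=(alive,v0) N0.N1=(alive,v0) N0.N2=(alive,v0) N0.N3=(alive,v0) | N1.N0=(alive,v0) N1.N1=(alive,v0) N1.N2=(alive,v0) N1.N3=(alive,v0)
Op 2: gossip N0<->N1 -> N0.N0=(alive,v0) N0.N1=(alive,v0) N0.N2=(alive,v0) N0.N3=(alive,v0) | N1.N0=(alive,v0) N1.N1=(alive,v0) N1.N2=(alive,v0) N1.N3=(alive,v0)
Op 3: gossip N0<->N1 -> N0.N0=(alive,v0) N0.N1=(alive,v0) N0.N2=(alive,v0) N0.N3=(alive,v0) | N1.N0=(alive,v0) N1.N1=(alive,v0) N1.N2=(alive,v0) N1.N3=(alive,v0)
Op 4: gossip N0<->N1 -> N0.N0=(alive,v0) N0.N1=(alive,v0) N0.N2=(alive,v0) N0.N3=(alive,v0) | N1.N0=(alive,v0) N1.N1=(alive,v0) N1.N2=(alive,v0) N1.N3=(alive,v0)
Op 5: gossip N1<->N3 -> N1.N0=(alive,v0) N1.N1=(alive,v0) N1.N2=(alive,v0) N1.N3=(alive,v0) | N3.N0=(alive,v0) N3.N1=(alive,v0) N3.N2=(alive,v0) N3.N3=(alive,v0)
Op 6: gossip N2<->N0 -> N2.N0=(alive,v0) N2.N1=(alive,v0) N2.N2=(alive,v0) N2.N3=(alive,v0) | N0.N0=(alive,v0) N0.N1=(alive,v0) N0.N2=(alive,v0) N0.N3=(alive,v0)
Op 7: N2 marks N0=suspect -> (suspect,v1)
Op 8: N3 marks N1=alive -> (alive,v1)
Op 9: N0 marks N0=dead -> (dead,v1)
Op 10: N3 marks N2=suspect -> (suspect,v1)
Op 11: N3 marks N3=alive -> (alive,v1)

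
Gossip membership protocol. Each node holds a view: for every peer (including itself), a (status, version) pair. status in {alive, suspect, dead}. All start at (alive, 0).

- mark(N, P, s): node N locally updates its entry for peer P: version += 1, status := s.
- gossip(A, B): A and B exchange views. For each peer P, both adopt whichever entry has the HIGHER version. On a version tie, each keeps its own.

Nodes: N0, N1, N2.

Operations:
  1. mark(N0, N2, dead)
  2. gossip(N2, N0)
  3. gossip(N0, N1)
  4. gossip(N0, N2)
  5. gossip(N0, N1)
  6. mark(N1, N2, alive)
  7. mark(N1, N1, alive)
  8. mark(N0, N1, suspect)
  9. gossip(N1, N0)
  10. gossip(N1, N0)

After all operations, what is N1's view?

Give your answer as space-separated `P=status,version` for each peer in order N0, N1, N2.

Answer: N0=alive,0 N1=alive,1 N2=alive,2

Derivation:
Op 1: N0 marks N2=dead -> (dead,v1)
Op 2: gossip N2<->N0 -> N2.N0=(alive,v0) N2.N1=(alive,v0) N2.N2=(dead,v1) | N0.N0=(alive,v0) N0.N1=(alive,v0) N0.N2=(dead,v1)
Op 3: gossip N0<->N1 -> N0.N0=(alive,v0) N0.N1=(alive,v0) N0.N2=(dead,v1) | N1.N0=(alive,v0) N1.N1=(alive,v0) N1.N2=(dead,v1)
Op 4: gossip N0<->N2 -> N0.N0=(alive,v0) N0.N1=(alive,v0) N0.N2=(dead,v1) | N2.N0=(alive,v0) N2.N1=(alive,v0) N2.N2=(dead,v1)
Op 5: gossip N0<->N1 -> N0.N0=(alive,v0) N0.N1=(alive,v0) N0.N2=(dead,v1) | N1.N0=(alive,v0) N1.N1=(alive,v0) N1.N2=(dead,v1)
Op 6: N1 marks N2=alive -> (alive,v2)
Op 7: N1 marks N1=alive -> (alive,v1)
Op 8: N0 marks N1=suspect -> (suspect,v1)
Op 9: gossip N1<->N0 -> N1.N0=(alive,v0) N1.N1=(alive,v1) N1.N2=(alive,v2) | N0.N0=(alive,v0) N0.N1=(suspect,v1) N0.N2=(alive,v2)
Op 10: gossip N1<->N0 -> N1.N0=(alive,v0) N1.N1=(alive,v1) N1.N2=(alive,v2) | N0.N0=(alive,v0) N0.N1=(suspect,v1) N0.N2=(alive,v2)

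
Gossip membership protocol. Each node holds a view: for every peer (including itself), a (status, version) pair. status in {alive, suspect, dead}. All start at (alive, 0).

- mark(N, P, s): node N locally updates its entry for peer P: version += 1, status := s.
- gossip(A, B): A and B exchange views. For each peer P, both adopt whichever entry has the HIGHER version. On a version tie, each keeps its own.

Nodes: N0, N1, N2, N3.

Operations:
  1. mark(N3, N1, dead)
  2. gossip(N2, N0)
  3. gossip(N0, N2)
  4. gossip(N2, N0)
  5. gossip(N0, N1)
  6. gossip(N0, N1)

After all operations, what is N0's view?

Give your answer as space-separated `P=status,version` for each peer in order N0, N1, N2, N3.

Answer: N0=alive,0 N1=alive,0 N2=alive,0 N3=alive,0

Derivation:
Op 1: N3 marks N1=dead -> (dead,v1)
Op 2: gossip N2<->N0 -> N2.N0=(alive,v0) N2.N1=(alive,v0) N2.N2=(alive,v0) N2.N3=(alive,v0) | N0.N0=(alive,v0) N0.N1=(alive,v0) N0.N2=(alive,v0) N0.N3=(alive,v0)
Op 3: gossip N0<->N2 -> N0.N0=(alive,v0) N0.N1=(alive,v0) N0.N2=(alive,v0) N0.N3=(alive,v0) | N2.N0=(alive,v0) N2.N1=(alive,v0) N2.N2=(alive,v0) N2.N3=(alive,v0)
Op 4: gossip N2<->N0 -> N2.N0=(alive,v0) N2.N1=(alive,v0) N2.N2=(alive,v0) N2.N3=(alive,v0) | N0.N0=(alive,v0) N0.N1=(alive,v0) N0.N2=(alive,v0) N0.N3=(alive,v0)
Op 5: gossip N0<->N1 -> N0.N0=(alive,v0) N0.N1=(alive,v0) N0.N2=(alive,v0) N0.N3=(alive,v0) | N1.N0=(alive,v0) N1.N1=(alive,v0) N1.N2=(alive,v0) N1.N3=(alive,v0)
Op 6: gossip N0<->N1 -> N0.N0=(alive,v0) N0.N1=(alive,v0) N0.N2=(alive,v0) N0.N3=(alive,v0) | N1.N0=(alive,v0) N1.N1=(alive,v0) N1.N2=(alive,v0) N1.N3=(alive,v0)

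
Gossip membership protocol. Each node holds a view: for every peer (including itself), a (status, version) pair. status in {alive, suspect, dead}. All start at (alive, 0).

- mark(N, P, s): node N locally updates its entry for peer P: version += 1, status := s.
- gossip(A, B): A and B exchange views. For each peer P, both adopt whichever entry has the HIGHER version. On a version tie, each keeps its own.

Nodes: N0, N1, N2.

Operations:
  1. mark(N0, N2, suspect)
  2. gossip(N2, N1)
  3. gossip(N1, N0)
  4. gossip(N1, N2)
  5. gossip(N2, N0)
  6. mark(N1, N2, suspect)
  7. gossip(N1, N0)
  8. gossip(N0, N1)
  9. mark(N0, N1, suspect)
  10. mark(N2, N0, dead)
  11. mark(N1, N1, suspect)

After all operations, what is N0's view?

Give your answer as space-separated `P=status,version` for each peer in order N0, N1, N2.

Answer: N0=alive,0 N1=suspect,1 N2=suspect,2

Derivation:
Op 1: N0 marks N2=suspect -> (suspect,v1)
Op 2: gossip N2<->N1 -> N2.N0=(alive,v0) N2.N1=(alive,v0) N2.N2=(alive,v0) | N1.N0=(alive,v0) N1.N1=(alive,v0) N1.N2=(alive,v0)
Op 3: gossip N1<->N0 -> N1.N0=(alive,v0) N1.N1=(alive,v0) N1.N2=(suspect,v1) | N0.N0=(alive,v0) N0.N1=(alive,v0) N0.N2=(suspect,v1)
Op 4: gossip N1<->N2 -> N1.N0=(alive,v0) N1.N1=(alive,v0) N1.N2=(suspect,v1) | N2.N0=(alive,v0) N2.N1=(alive,v0) N2.N2=(suspect,v1)
Op 5: gossip N2<->N0 -> N2.N0=(alive,v0) N2.N1=(alive,v0) N2.N2=(suspect,v1) | N0.N0=(alive,v0) N0.N1=(alive,v0) N0.N2=(suspect,v1)
Op 6: N1 marks N2=suspect -> (suspect,v2)
Op 7: gossip N1<->N0 -> N1.N0=(alive,v0) N1.N1=(alive,v0) N1.N2=(suspect,v2) | N0.N0=(alive,v0) N0.N1=(alive,v0) N0.N2=(suspect,v2)
Op 8: gossip N0<->N1 -> N0.N0=(alive,v0) N0.N1=(alive,v0) N0.N2=(suspect,v2) | N1.N0=(alive,v0) N1.N1=(alive,v0) N1.N2=(suspect,v2)
Op 9: N0 marks N1=suspect -> (suspect,v1)
Op 10: N2 marks N0=dead -> (dead,v1)
Op 11: N1 marks N1=suspect -> (suspect,v1)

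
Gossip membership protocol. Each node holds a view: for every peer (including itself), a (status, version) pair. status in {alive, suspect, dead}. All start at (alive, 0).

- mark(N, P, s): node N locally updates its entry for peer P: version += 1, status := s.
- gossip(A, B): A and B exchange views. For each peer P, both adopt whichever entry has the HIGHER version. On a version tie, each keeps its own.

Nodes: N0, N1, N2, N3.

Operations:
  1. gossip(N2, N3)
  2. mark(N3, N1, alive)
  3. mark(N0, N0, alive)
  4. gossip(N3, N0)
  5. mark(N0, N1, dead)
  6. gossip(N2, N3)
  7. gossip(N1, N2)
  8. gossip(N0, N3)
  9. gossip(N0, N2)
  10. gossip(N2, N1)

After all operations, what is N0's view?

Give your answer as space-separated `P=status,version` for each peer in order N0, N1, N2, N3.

Op 1: gossip N2<->N3 -> N2.N0=(alive,v0) N2.N1=(alive,v0) N2.N2=(alive,v0) N2.N3=(alive,v0) | N3.N0=(alive,v0) N3.N1=(alive,v0) N3.N2=(alive,v0) N3.N3=(alive,v0)
Op 2: N3 marks N1=alive -> (alive,v1)
Op 3: N0 marks N0=alive -> (alive,v1)
Op 4: gossip N3<->N0 -> N3.N0=(alive,v1) N3.N1=(alive,v1) N3.N2=(alive,v0) N3.N3=(alive,v0) | N0.N0=(alive,v1) N0.N1=(alive,v1) N0.N2=(alive,v0) N0.N3=(alive,v0)
Op 5: N0 marks N1=dead -> (dead,v2)
Op 6: gossip N2<->N3 -> N2.N0=(alive,v1) N2.N1=(alive,v1) N2.N2=(alive,v0) N2.N3=(alive,v0) | N3.N0=(alive,v1) N3.N1=(alive,v1) N3.N2=(alive,v0) N3.N3=(alive,v0)
Op 7: gossip N1<->N2 -> N1.N0=(alive,v1) N1.N1=(alive,v1) N1.N2=(alive,v0) N1.N3=(alive,v0) | N2.N0=(alive,v1) N2.N1=(alive,v1) N2.N2=(alive,v0) N2.N3=(alive,v0)
Op 8: gossip N0<->N3 -> N0.N0=(alive,v1) N0.N1=(dead,v2) N0.N2=(alive,v0) N0.N3=(alive,v0) | N3.N0=(alive,v1) N3.N1=(dead,v2) N3.N2=(alive,v0) N3.N3=(alive,v0)
Op 9: gossip N0<->N2 -> N0.N0=(alive,v1) N0.N1=(dead,v2) N0.N2=(alive,v0) N0.N3=(alive,v0) | N2.N0=(alive,v1) N2.N1=(dead,v2) N2.N2=(alive,v0) N2.N3=(alive,v0)
Op 10: gossip N2<->N1 -> N2.N0=(alive,v1) N2.N1=(dead,v2) N2.N2=(alive,v0) N2.N3=(alive,v0) | N1.N0=(alive,v1) N1.N1=(dead,v2) N1.N2=(alive,v0) N1.N3=(alive,v0)

Answer: N0=alive,1 N1=dead,2 N2=alive,0 N3=alive,0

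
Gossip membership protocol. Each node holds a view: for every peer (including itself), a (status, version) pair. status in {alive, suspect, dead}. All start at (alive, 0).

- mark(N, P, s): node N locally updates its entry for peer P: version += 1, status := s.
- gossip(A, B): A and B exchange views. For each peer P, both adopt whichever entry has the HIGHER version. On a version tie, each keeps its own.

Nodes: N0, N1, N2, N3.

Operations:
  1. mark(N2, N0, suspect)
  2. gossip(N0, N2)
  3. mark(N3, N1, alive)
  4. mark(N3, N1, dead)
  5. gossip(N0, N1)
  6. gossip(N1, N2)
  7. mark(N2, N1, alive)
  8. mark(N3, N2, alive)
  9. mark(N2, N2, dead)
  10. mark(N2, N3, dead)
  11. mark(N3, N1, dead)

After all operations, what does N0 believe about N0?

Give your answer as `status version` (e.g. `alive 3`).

Answer: suspect 1

Derivation:
Op 1: N2 marks N0=suspect -> (suspect,v1)
Op 2: gossip N0<->N2 -> N0.N0=(suspect,v1) N0.N1=(alive,v0) N0.N2=(alive,v0) N0.N3=(alive,v0) | N2.N0=(suspect,v1) N2.N1=(alive,v0) N2.N2=(alive,v0) N2.N3=(alive,v0)
Op 3: N3 marks N1=alive -> (alive,v1)
Op 4: N3 marks N1=dead -> (dead,v2)
Op 5: gossip N0<->N1 -> N0.N0=(suspect,v1) N0.N1=(alive,v0) N0.N2=(alive,v0) N0.N3=(alive,v0) | N1.N0=(suspect,v1) N1.N1=(alive,v0) N1.N2=(alive,v0) N1.N3=(alive,v0)
Op 6: gossip N1<->N2 -> N1.N0=(suspect,v1) N1.N1=(alive,v0) N1.N2=(alive,v0) N1.N3=(alive,v0) | N2.N0=(suspect,v1) N2.N1=(alive,v0) N2.N2=(alive,v0) N2.N3=(alive,v0)
Op 7: N2 marks N1=alive -> (alive,v1)
Op 8: N3 marks N2=alive -> (alive,v1)
Op 9: N2 marks N2=dead -> (dead,v1)
Op 10: N2 marks N3=dead -> (dead,v1)
Op 11: N3 marks N1=dead -> (dead,v3)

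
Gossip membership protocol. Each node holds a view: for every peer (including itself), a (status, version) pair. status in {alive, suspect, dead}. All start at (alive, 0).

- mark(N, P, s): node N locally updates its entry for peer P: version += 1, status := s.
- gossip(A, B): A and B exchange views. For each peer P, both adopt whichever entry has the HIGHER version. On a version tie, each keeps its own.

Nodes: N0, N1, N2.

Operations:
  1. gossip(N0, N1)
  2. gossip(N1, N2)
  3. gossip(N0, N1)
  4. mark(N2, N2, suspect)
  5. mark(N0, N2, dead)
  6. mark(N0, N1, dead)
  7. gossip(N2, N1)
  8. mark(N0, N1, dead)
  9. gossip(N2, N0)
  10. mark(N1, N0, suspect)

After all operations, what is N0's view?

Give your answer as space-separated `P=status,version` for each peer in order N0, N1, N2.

Op 1: gossip N0<->N1 -> N0.N0=(alive,v0) N0.N1=(alive,v0) N0.N2=(alive,v0) | N1.N0=(alive,v0) N1.N1=(alive,v0) N1.N2=(alive,v0)
Op 2: gossip N1<->N2 -> N1.N0=(alive,v0) N1.N1=(alive,v0) N1.N2=(alive,v0) | N2.N0=(alive,v0) N2.N1=(alive,v0) N2.N2=(alive,v0)
Op 3: gossip N0<->N1 -> N0.N0=(alive,v0) N0.N1=(alive,v0) N0.N2=(alive,v0) | N1.N0=(alive,v0) N1.N1=(alive,v0) N1.N2=(alive,v0)
Op 4: N2 marks N2=suspect -> (suspect,v1)
Op 5: N0 marks N2=dead -> (dead,v1)
Op 6: N0 marks N1=dead -> (dead,v1)
Op 7: gossip N2<->N1 -> N2.N0=(alive,v0) N2.N1=(alive,v0) N2.N2=(suspect,v1) | N1.N0=(alive,v0) N1.N1=(alive,v0) N1.N2=(suspect,v1)
Op 8: N0 marks N1=dead -> (dead,v2)
Op 9: gossip N2<->N0 -> N2.N0=(alive,v0) N2.N1=(dead,v2) N2.N2=(suspect,v1) | N0.N0=(alive,v0) N0.N1=(dead,v2) N0.N2=(dead,v1)
Op 10: N1 marks N0=suspect -> (suspect,v1)

Answer: N0=alive,0 N1=dead,2 N2=dead,1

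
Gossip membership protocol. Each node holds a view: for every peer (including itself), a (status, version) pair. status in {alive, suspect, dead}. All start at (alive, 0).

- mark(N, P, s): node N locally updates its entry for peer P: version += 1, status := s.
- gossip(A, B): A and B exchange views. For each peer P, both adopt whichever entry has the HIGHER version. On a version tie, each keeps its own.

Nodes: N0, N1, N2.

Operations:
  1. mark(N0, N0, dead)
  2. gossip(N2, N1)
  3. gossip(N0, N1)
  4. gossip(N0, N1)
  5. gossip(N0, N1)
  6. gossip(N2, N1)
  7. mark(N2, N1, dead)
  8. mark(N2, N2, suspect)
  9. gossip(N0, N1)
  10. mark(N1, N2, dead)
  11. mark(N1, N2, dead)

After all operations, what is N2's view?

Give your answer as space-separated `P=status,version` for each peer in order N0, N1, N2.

Op 1: N0 marks N0=dead -> (dead,v1)
Op 2: gossip N2<->N1 -> N2.N0=(alive,v0) N2.N1=(alive,v0) N2.N2=(alive,v0) | N1.N0=(alive,v0) N1.N1=(alive,v0) N1.N2=(alive,v0)
Op 3: gossip N0<->N1 -> N0.N0=(dead,v1) N0.N1=(alive,v0) N0.N2=(alive,v0) | N1.N0=(dead,v1) N1.N1=(alive,v0) N1.N2=(alive,v0)
Op 4: gossip N0<->N1 -> N0.N0=(dead,v1) N0.N1=(alive,v0) N0.N2=(alive,v0) | N1.N0=(dead,v1) N1.N1=(alive,v0) N1.N2=(alive,v0)
Op 5: gossip N0<->N1 -> N0.N0=(dead,v1) N0.N1=(alive,v0) N0.N2=(alive,v0) | N1.N0=(dead,v1) N1.N1=(alive,v0) N1.N2=(alive,v0)
Op 6: gossip N2<->N1 -> N2.N0=(dead,v1) N2.N1=(alive,v0) N2.N2=(alive,v0) | N1.N0=(dead,v1) N1.N1=(alive,v0) N1.N2=(alive,v0)
Op 7: N2 marks N1=dead -> (dead,v1)
Op 8: N2 marks N2=suspect -> (suspect,v1)
Op 9: gossip N0<->N1 -> N0.N0=(dead,v1) N0.N1=(alive,v0) N0.N2=(alive,v0) | N1.N0=(dead,v1) N1.N1=(alive,v0) N1.N2=(alive,v0)
Op 10: N1 marks N2=dead -> (dead,v1)
Op 11: N1 marks N2=dead -> (dead,v2)

Answer: N0=dead,1 N1=dead,1 N2=suspect,1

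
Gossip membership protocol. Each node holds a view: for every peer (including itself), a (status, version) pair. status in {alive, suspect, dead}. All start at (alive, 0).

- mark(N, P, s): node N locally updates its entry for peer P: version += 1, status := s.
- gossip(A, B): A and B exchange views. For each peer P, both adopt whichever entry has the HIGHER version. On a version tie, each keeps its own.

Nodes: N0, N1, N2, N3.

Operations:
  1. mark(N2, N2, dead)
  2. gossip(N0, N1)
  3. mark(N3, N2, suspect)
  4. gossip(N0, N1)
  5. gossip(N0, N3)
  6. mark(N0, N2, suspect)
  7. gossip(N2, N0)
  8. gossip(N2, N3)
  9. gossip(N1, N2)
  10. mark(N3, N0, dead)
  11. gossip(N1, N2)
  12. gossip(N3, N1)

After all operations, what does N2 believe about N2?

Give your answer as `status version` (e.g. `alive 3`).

Answer: suspect 2

Derivation:
Op 1: N2 marks N2=dead -> (dead,v1)
Op 2: gossip N0<->N1 -> N0.N0=(alive,v0) N0.N1=(alive,v0) N0.N2=(alive,v0) N0.N3=(alive,v0) | N1.N0=(alive,v0) N1.N1=(alive,v0) N1.N2=(alive,v0) N1.N3=(alive,v0)
Op 3: N3 marks N2=suspect -> (suspect,v1)
Op 4: gossip N0<->N1 -> N0.N0=(alive,v0) N0.N1=(alive,v0) N0.N2=(alive,v0) N0.N3=(alive,v0) | N1.N0=(alive,v0) N1.N1=(alive,v0) N1.N2=(alive,v0) N1.N3=(alive,v0)
Op 5: gossip N0<->N3 -> N0.N0=(alive,v0) N0.N1=(alive,v0) N0.N2=(suspect,v1) N0.N3=(alive,v0) | N3.N0=(alive,v0) N3.N1=(alive,v0) N3.N2=(suspect,v1) N3.N3=(alive,v0)
Op 6: N0 marks N2=suspect -> (suspect,v2)
Op 7: gossip N2<->N0 -> N2.N0=(alive,v0) N2.N1=(alive,v0) N2.N2=(suspect,v2) N2.N3=(alive,v0) | N0.N0=(alive,v0) N0.N1=(alive,v0) N0.N2=(suspect,v2) N0.N3=(alive,v0)
Op 8: gossip N2<->N3 -> N2.N0=(alive,v0) N2.N1=(alive,v0) N2.N2=(suspect,v2) N2.N3=(alive,v0) | N3.N0=(alive,v0) N3.N1=(alive,v0) N3.N2=(suspect,v2) N3.N3=(alive,v0)
Op 9: gossip N1<->N2 -> N1.N0=(alive,v0) N1.N1=(alive,v0) N1.N2=(suspect,v2) N1.N3=(alive,v0) | N2.N0=(alive,v0) N2.N1=(alive,v0) N2.N2=(suspect,v2) N2.N3=(alive,v0)
Op 10: N3 marks N0=dead -> (dead,v1)
Op 11: gossip N1<->N2 -> N1.N0=(alive,v0) N1.N1=(alive,v0) N1.N2=(suspect,v2) N1.N3=(alive,v0) | N2.N0=(alive,v0) N2.N1=(alive,v0) N2.N2=(suspect,v2) N2.N3=(alive,v0)
Op 12: gossip N3<->N1 -> N3.N0=(dead,v1) N3.N1=(alive,v0) N3.N2=(suspect,v2) N3.N3=(alive,v0) | N1.N0=(dead,v1) N1.N1=(alive,v0) N1.N2=(suspect,v2) N1.N3=(alive,v0)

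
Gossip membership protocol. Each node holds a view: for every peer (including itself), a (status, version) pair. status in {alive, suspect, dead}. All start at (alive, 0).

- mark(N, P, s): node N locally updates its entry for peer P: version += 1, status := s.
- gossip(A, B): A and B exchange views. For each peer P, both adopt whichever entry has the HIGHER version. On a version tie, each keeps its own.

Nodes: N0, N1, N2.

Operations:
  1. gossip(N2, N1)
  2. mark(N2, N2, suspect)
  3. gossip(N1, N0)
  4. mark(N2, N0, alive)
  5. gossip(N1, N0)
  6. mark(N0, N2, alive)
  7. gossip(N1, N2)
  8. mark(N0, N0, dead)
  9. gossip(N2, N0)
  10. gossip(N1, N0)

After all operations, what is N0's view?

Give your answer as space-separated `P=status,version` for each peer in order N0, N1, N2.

Op 1: gossip N2<->N1 -> N2.N0=(alive,v0) N2.N1=(alive,v0) N2.N2=(alive,v0) | N1.N0=(alive,v0) N1.N1=(alive,v0) N1.N2=(alive,v0)
Op 2: N2 marks N2=suspect -> (suspect,v1)
Op 3: gossip N1<->N0 -> N1.N0=(alive,v0) N1.N1=(alive,v0) N1.N2=(alive,v0) | N0.N0=(alive,v0) N0.N1=(alive,v0) N0.N2=(alive,v0)
Op 4: N2 marks N0=alive -> (alive,v1)
Op 5: gossip N1<->N0 -> N1.N0=(alive,v0) N1.N1=(alive,v0) N1.N2=(alive,v0) | N0.N0=(alive,v0) N0.N1=(alive,v0) N0.N2=(alive,v0)
Op 6: N0 marks N2=alive -> (alive,v1)
Op 7: gossip N1<->N2 -> N1.N0=(alive,v1) N1.N1=(alive,v0) N1.N2=(suspect,v1) | N2.N0=(alive,v1) N2.N1=(alive,v0) N2.N2=(suspect,v1)
Op 8: N0 marks N0=dead -> (dead,v1)
Op 9: gossip N2<->N0 -> N2.N0=(alive,v1) N2.N1=(alive,v0) N2.N2=(suspect,v1) | N0.N0=(dead,v1) N0.N1=(alive,v0) N0.N2=(alive,v1)
Op 10: gossip N1<->N0 -> N1.N0=(alive,v1) N1.N1=(alive,v0) N1.N2=(suspect,v1) | N0.N0=(dead,v1) N0.N1=(alive,v0) N0.N2=(alive,v1)

Answer: N0=dead,1 N1=alive,0 N2=alive,1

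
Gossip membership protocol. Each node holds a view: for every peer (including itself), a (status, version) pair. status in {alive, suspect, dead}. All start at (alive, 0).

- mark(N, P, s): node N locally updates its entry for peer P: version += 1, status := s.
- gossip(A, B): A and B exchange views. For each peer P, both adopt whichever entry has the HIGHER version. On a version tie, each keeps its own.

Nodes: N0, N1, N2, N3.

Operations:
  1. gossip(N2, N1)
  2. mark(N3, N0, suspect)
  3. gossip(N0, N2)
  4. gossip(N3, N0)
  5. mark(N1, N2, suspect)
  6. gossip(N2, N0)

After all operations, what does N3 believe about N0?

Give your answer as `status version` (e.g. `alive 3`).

Op 1: gossip N2<->N1 -> N2.N0=(alive,v0) N2.N1=(alive,v0) N2.N2=(alive,v0) N2.N3=(alive,v0) | N1.N0=(alive,v0) N1.N1=(alive,v0) N1.N2=(alive,v0) N1.N3=(alive,v0)
Op 2: N3 marks N0=suspect -> (suspect,v1)
Op 3: gossip N0<->N2 -> N0.N0=(alive,v0) N0.N1=(alive,v0) N0.N2=(alive,v0) N0.N3=(alive,v0) | N2.N0=(alive,v0) N2.N1=(alive,v0) N2.N2=(alive,v0) N2.N3=(alive,v0)
Op 4: gossip N3<->N0 -> N3.N0=(suspect,v1) N3.N1=(alive,v0) N3.N2=(alive,v0) N3.N3=(alive,v0) | N0.N0=(suspect,v1) N0.N1=(alive,v0) N0.N2=(alive,v0) N0.N3=(alive,v0)
Op 5: N1 marks N2=suspect -> (suspect,v1)
Op 6: gossip N2<->N0 -> N2.N0=(suspect,v1) N2.N1=(alive,v0) N2.N2=(alive,v0) N2.N3=(alive,v0) | N0.N0=(suspect,v1) N0.N1=(alive,v0) N0.N2=(alive,v0) N0.N3=(alive,v0)

Answer: suspect 1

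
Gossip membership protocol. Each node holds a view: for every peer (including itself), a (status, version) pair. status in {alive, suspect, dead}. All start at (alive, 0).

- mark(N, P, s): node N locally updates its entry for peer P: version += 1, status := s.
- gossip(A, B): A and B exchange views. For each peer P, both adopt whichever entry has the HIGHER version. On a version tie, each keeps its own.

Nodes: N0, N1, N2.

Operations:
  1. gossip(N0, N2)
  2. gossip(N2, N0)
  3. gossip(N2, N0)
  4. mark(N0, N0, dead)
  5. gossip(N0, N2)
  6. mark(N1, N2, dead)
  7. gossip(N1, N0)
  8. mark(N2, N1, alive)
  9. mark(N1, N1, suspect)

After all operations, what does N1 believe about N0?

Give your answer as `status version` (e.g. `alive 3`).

Answer: dead 1

Derivation:
Op 1: gossip N0<->N2 -> N0.N0=(alive,v0) N0.N1=(alive,v0) N0.N2=(alive,v0) | N2.N0=(alive,v0) N2.N1=(alive,v0) N2.N2=(alive,v0)
Op 2: gossip N2<->N0 -> N2.N0=(alive,v0) N2.N1=(alive,v0) N2.N2=(alive,v0) | N0.N0=(alive,v0) N0.N1=(alive,v0) N0.N2=(alive,v0)
Op 3: gossip N2<->N0 -> N2.N0=(alive,v0) N2.N1=(alive,v0) N2.N2=(alive,v0) | N0.N0=(alive,v0) N0.N1=(alive,v0) N0.N2=(alive,v0)
Op 4: N0 marks N0=dead -> (dead,v1)
Op 5: gossip N0<->N2 -> N0.N0=(dead,v1) N0.N1=(alive,v0) N0.N2=(alive,v0) | N2.N0=(dead,v1) N2.N1=(alive,v0) N2.N2=(alive,v0)
Op 6: N1 marks N2=dead -> (dead,v1)
Op 7: gossip N1<->N0 -> N1.N0=(dead,v1) N1.N1=(alive,v0) N1.N2=(dead,v1) | N0.N0=(dead,v1) N0.N1=(alive,v0) N0.N2=(dead,v1)
Op 8: N2 marks N1=alive -> (alive,v1)
Op 9: N1 marks N1=suspect -> (suspect,v1)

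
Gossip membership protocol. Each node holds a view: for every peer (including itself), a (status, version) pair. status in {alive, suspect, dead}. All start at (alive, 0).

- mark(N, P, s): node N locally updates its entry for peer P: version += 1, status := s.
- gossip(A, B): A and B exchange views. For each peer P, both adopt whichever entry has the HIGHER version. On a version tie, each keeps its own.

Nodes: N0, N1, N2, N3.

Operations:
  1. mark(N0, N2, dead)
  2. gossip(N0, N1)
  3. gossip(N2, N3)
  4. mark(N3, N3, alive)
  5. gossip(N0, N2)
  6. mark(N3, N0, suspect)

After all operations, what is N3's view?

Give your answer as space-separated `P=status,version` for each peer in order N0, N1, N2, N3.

Answer: N0=suspect,1 N1=alive,0 N2=alive,0 N3=alive,1

Derivation:
Op 1: N0 marks N2=dead -> (dead,v1)
Op 2: gossip N0<->N1 -> N0.N0=(alive,v0) N0.N1=(alive,v0) N0.N2=(dead,v1) N0.N3=(alive,v0) | N1.N0=(alive,v0) N1.N1=(alive,v0) N1.N2=(dead,v1) N1.N3=(alive,v0)
Op 3: gossip N2<->N3 -> N2.N0=(alive,v0) N2.N1=(alive,v0) N2.N2=(alive,v0) N2.N3=(alive,v0) | N3.N0=(alive,v0) N3.N1=(alive,v0) N3.N2=(alive,v0) N3.N3=(alive,v0)
Op 4: N3 marks N3=alive -> (alive,v1)
Op 5: gossip N0<->N2 -> N0.N0=(alive,v0) N0.N1=(alive,v0) N0.N2=(dead,v1) N0.N3=(alive,v0) | N2.N0=(alive,v0) N2.N1=(alive,v0) N2.N2=(dead,v1) N2.N3=(alive,v0)
Op 6: N3 marks N0=suspect -> (suspect,v1)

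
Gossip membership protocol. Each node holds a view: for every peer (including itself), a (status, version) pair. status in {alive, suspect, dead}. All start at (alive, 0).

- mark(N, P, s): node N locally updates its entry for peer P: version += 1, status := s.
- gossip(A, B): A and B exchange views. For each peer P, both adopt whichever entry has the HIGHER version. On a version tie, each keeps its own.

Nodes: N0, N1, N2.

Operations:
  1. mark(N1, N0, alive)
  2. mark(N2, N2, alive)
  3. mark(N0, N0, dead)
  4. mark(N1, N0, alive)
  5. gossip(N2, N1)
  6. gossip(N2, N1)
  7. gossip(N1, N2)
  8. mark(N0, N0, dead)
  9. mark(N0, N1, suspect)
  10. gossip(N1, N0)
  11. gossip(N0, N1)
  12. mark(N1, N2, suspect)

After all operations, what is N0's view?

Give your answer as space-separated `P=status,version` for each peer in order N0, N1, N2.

Op 1: N1 marks N0=alive -> (alive,v1)
Op 2: N2 marks N2=alive -> (alive,v1)
Op 3: N0 marks N0=dead -> (dead,v1)
Op 4: N1 marks N0=alive -> (alive,v2)
Op 5: gossip N2<->N1 -> N2.N0=(alive,v2) N2.N1=(alive,v0) N2.N2=(alive,v1) | N1.N0=(alive,v2) N1.N1=(alive,v0) N1.N2=(alive,v1)
Op 6: gossip N2<->N1 -> N2.N0=(alive,v2) N2.N1=(alive,v0) N2.N2=(alive,v1) | N1.N0=(alive,v2) N1.N1=(alive,v0) N1.N2=(alive,v1)
Op 7: gossip N1<->N2 -> N1.N0=(alive,v2) N1.N1=(alive,v0) N1.N2=(alive,v1) | N2.N0=(alive,v2) N2.N1=(alive,v0) N2.N2=(alive,v1)
Op 8: N0 marks N0=dead -> (dead,v2)
Op 9: N0 marks N1=suspect -> (suspect,v1)
Op 10: gossip N1<->N0 -> N1.N0=(alive,v2) N1.N1=(suspect,v1) N1.N2=(alive,v1) | N0.N0=(dead,v2) N0.N1=(suspect,v1) N0.N2=(alive,v1)
Op 11: gossip N0<->N1 -> N0.N0=(dead,v2) N0.N1=(suspect,v1) N0.N2=(alive,v1) | N1.N0=(alive,v2) N1.N1=(suspect,v1) N1.N2=(alive,v1)
Op 12: N1 marks N2=suspect -> (suspect,v2)

Answer: N0=dead,2 N1=suspect,1 N2=alive,1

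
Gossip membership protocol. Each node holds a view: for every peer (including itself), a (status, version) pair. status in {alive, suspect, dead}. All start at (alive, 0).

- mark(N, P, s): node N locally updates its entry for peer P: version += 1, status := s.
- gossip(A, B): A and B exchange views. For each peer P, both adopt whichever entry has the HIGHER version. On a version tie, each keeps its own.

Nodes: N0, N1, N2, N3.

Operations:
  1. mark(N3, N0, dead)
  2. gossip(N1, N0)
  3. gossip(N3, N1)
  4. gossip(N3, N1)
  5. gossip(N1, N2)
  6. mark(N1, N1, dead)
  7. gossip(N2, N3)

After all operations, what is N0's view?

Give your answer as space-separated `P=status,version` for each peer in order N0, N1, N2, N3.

Op 1: N3 marks N0=dead -> (dead,v1)
Op 2: gossip N1<->N0 -> N1.N0=(alive,v0) N1.N1=(alive,v0) N1.N2=(alive,v0) N1.N3=(alive,v0) | N0.N0=(alive,v0) N0.N1=(alive,v0) N0.N2=(alive,v0) N0.N3=(alive,v0)
Op 3: gossip N3<->N1 -> N3.N0=(dead,v1) N3.N1=(alive,v0) N3.N2=(alive,v0) N3.N3=(alive,v0) | N1.N0=(dead,v1) N1.N1=(alive,v0) N1.N2=(alive,v0) N1.N3=(alive,v0)
Op 4: gossip N3<->N1 -> N3.N0=(dead,v1) N3.N1=(alive,v0) N3.N2=(alive,v0) N3.N3=(alive,v0) | N1.N0=(dead,v1) N1.N1=(alive,v0) N1.N2=(alive,v0) N1.N3=(alive,v0)
Op 5: gossip N1<->N2 -> N1.N0=(dead,v1) N1.N1=(alive,v0) N1.N2=(alive,v0) N1.N3=(alive,v0) | N2.N0=(dead,v1) N2.N1=(alive,v0) N2.N2=(alive,v0) N2.N3=(alive,v0)
Op 6: N1 marks N1=dead -> (dead,v1)
Op 7: gossip N2<->N3 -> N2.N0=(dead,v1) N2.N1=(alive,v0) N2.N2=(alive,v0) N2.N3=(alive,v0) | N3.N0=(dead,v1) N3.N1=(alive,v0) N3.N2=(alive,v0) N3.N3=(alive,v0)

Answer: N0=alive,0 N1=alive,0 N2=alive,0 N3=alive,0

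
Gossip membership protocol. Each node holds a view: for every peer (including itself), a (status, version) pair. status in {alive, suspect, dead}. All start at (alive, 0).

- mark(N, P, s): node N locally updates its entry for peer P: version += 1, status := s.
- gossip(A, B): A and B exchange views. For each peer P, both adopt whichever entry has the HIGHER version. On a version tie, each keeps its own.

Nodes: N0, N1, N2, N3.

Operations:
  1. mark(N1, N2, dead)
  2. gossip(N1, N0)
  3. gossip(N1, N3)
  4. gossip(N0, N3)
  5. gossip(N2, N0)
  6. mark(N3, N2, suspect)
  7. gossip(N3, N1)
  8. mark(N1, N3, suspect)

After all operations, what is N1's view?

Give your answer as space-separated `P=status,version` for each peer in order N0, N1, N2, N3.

Answer: N0=alive,0 N1=alive,0 N2=suspect,2 N3=suspect,1

Derivation:
Op 1: N1 marks N2=dead -> (dead,v1)
Op 2: gossip N1<->N0 -> N1.N0=(alive,v0) N1.N1=(alive,v0) N1.N2=(dead,v1) N1.N3=(alive,v0) | N0.N0=(alive,v0) N0.N1=(alive,v0) N0.N2=(dead,v1) N0.N3=(alive,v0)
Op 3: gossip N1<->N3 -> N1.N0=(alive,v0) N1.N1=(alive,v0) N1.N2=(dead,v1) N1.N3=(alive,v0) | N3.N0=(alive,v0) N3.N1=(alive,v0) N3.N2=(dead,v1) N3.N3=(alive,v0)
Op 4: gossip N0<->N3 -> N0.N0=(alive,v0) N0.N1=(alive,v0) N0.N2=(dead,v1) N0.N3=(alive,v0) | N3.N0=(alive,v0) N3.N1=(alive,v0) N3.N2=(dead,v1) N3.N3=(alive,v0)
Op 5: gossip N2<->N0 -> N2.N0=(alive,v0) N2.N1=(alive,v0) N2.N2=(dead,v1) N2.N3=(alive,v0) | N0.N0=(alive,v0) N0.N1=(alive,v0) N0.N2=(dead,v1) N0.N3=(alive,v0)
Op 6: N3 marks N2=suspect -> (suspect,v2)
Op 7: gossip N3<->N1 -> N3.N0=(alive,v0) N3.N1=(alive,v0) N3.N2=(suspect,v2) N3.N3=(alive,v0) | N1.N0=(alive,v0) N1.N1=(alive,v0) N1.N2=(suspect,v2) N1.N3=(alive,v0)
Op 8: N1 marks N3=suspect -> (suspect,v1)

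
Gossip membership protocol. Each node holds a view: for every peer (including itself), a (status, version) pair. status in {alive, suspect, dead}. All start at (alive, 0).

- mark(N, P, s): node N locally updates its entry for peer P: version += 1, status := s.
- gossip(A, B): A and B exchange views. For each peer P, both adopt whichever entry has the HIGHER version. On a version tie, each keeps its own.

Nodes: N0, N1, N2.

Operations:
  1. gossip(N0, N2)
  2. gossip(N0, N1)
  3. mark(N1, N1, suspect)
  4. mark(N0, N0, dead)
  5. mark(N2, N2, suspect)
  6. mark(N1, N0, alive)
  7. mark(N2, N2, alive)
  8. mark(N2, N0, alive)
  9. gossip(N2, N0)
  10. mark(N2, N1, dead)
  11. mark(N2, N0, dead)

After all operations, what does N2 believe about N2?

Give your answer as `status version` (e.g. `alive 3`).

Op 1: gossip N0<->N2 -> N0.N0=(alive,v0) N0.N1=(alive,v0) N0.N2=(alive,v0) | N2.N0=(alive,v0) N2.N1=(alive,v0) N2.N2=(alive,v0)
Op 2: gossip N0<->N1 -> N0.N0=(alive,v0) N0.N1=(alive,v0) N0.N2=(alive,v0) | N1.N0=(alive,v0) N1.N1=(alive,v0) N1.N2=(alive,v0)
Op 3: N1 marks N1=suspect -> (suspect,v1)
Op 4: N0 marks N0=dead -> (dead,v1)
Op 5: N2 marks N2=suspect -> (suspect,v1)
Op 6: N1 marks N0=alive -> (alive,v1)
Op 7: N2 marks N2=alive -> (alive,v2)
Op 8: N2 marks N0=alive -> (alive,v1)
Op 9: gossip N2<->N0 -> N2.N0=(alive,v1) N2.N1=(alive,v0) N2.N2=(alive,v2) | N0.N0=(dead,v1) N0.N1=(alive,v0) N0.N2=(alive,v2)
Op 10: N2 marks N1=dead -> (dead,v1)
Op 11: N2 marks N0=dead -> (dead,v2)

Answer: alive 2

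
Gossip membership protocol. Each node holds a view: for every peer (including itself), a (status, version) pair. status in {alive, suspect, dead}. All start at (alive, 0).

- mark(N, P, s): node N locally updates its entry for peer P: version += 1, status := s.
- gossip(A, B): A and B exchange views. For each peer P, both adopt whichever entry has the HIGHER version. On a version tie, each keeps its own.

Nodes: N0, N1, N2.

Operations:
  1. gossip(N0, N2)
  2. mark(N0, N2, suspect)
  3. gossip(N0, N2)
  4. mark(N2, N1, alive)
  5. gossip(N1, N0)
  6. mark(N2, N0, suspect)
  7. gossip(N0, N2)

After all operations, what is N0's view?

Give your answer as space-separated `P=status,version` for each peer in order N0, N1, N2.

Answer: N0=suspect,1 N1=alive,1 N2=suspect,1

Derivation:
Op 1: gossip N0<->N2 -> N0.N0=(alive,v0) N0.N1=(alive,v0) N0.N2=(alive,v0) | N2.N0=(alive,v0) N2.N1=(alive,v0) N2.N2=(alive,v0)
Op 2: N0 marks N2=suspect -> (suspect,v1)
Op 3: gossip N0<->N2 -> N0.N0=(alive,v0) N0.N1=(alive,v0) N0.N2=(suspect,v1) | N2.N0=(alive,v0) N2.N1=(alive,v0) N2.N2=(suspect,v1)
Op 4: N2 marks N1=alive -> (alive,v1)
Op 5: gossip N1<->N0 -> N1.N0=(alive,v0) N1.N1=(alive,v0) N1.N2=(suspect,v1) | N0.N0=(alive,v0) N0.N1=(alive,v0) N0.N2=(suspect,v1)
Op 6: N2 marks N0=suspect -> (suspect,v1)
Op 7: gossip N0<->N2 -> N0.N0=(suspect,v1) N0.N1=(alive,v1) N0.N2=(suspect,v1) | N2.N0=(suspect,v1) N2.N1=(alive,v1) N2.N2=(suspect,v1)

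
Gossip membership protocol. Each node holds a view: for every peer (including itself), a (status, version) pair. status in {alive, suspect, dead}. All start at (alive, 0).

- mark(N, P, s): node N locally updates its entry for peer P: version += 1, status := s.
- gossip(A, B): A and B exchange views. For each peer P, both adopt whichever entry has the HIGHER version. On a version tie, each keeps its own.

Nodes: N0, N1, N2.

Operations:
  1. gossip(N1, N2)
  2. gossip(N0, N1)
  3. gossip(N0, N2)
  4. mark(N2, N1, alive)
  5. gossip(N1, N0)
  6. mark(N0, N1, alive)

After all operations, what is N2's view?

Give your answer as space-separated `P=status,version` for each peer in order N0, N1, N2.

Answer: N0=alive,0 N1=alive,1 N2=alive,0

Derivation:
Op 1: gossip N1<->N2 -> N1.N0=(alive,v0) N1.N1=(alive,v0) N1.N2=(alive,v0) | N2.N0=(alive,v0) N2.N1=(alive,v0) N2.N2=(alive,v0)
Op 2: gossip N0<->N1 -> N0.N0=(alive,v0) N0.N1=(alive,v0) N0.N2=(alive,v0) | N1.N0=(alive,v0) N1.N1=(alive,v0) N1.N2=(alive,v0)
Op 3: gossip N0<->N2 -> N0.N0=(alive,v0) N0.N1=(alive,v0) N0.N2=(alive,v0) | N2.N0=(alive,v0) N2.N1=(alive,v0) N2.N2=(alive,v0)
Op 4: N2 marks N1=alive -> (alive,v1)
Op 5: gossip N1<->N0 -> N1.N0=(alive,v0) N1.N1=(alive,v0) N1.N2=(alive,v0) | N0.N0=(alive,v0) N0.N1=(alive,v0) N0.N2=(alive,v0)
Op 6: N0 marks N1=alive -> (alive,v1)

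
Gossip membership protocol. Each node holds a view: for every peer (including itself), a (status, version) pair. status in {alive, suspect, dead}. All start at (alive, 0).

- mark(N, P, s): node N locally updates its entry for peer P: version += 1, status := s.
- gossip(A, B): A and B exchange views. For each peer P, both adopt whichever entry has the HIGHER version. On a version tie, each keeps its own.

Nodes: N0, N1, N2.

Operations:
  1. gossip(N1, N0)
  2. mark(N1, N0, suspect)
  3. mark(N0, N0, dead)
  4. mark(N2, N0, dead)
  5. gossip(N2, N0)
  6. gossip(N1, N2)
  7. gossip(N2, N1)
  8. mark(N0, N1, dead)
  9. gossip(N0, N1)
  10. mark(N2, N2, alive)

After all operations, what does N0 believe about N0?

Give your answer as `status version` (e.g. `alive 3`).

Op 1: gossip N1<->N0 -> N1.N0=(alive,v0) N1.N1=(alive,v0) N1.N2=(alive,v0) | N0.N0=(alive,v0) N0.N1=(alive,v0) N0.N2=(alive,v0)
Op 2: N1 marks N0=suspect -> (suspect,v1)
Op 3: N0 marks N0=dead -> (dead,v1)
Op 4: N2 marks N0=dead -> (dead,v1)
Op 5: gossip N2<->N0 -> N2.N0=(dead,v1) N2.N1=(alive,v0) N2.N2=(alive,v0) | N0.N0=(dead,v1) N0.N1=(alive,v0) N0.N2=(alive,v0)
Op 6: gossip N1<->N2 -> N1.N0=(suspect,v1) N1.N1=(alive,v0) N1.N2=(alive,v0) | N2.N0=(dead,v1) N2.N1=(alive,v0) N2.N2=(alive,v0)
Op 7: gossip N2<->N1 -> N2.N0=(dead,v1) N2.N1=(alive,v0) N2.N2=(alive,v0) | N1.N0=(suspect,v1) N1.N1=(alive,v0) N1.N2=(alive,v0)
Op 8: N0 marks N1=dead -> (dead,v1)
Op 9: gossip N0<->N1 -> N0.N0=(dead,v1) N0.N1=(dead,v1) N0.N2=(alive,v0) | N1.N0=(suspect,v1) N1.N1=(dead,v1) N1.N2=(alive,v0)
Op 10: N2 marks N2=alive -> (alive,v1)

Answer: dead 1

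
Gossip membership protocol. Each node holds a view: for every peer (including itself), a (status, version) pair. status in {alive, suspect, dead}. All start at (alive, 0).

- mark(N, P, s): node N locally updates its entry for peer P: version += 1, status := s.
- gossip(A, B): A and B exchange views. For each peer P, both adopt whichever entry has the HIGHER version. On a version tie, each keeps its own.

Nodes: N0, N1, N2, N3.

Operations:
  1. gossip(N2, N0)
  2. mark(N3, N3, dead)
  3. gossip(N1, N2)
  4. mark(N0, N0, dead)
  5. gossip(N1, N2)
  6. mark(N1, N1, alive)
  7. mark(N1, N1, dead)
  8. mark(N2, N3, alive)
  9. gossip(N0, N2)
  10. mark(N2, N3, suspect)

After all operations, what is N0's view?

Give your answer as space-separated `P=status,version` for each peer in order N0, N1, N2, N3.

Op 1: gossip N2<->N0 -> N2.N0=(alive,v0) N2.N1=(alive,v0) N2.N2=(alive,v0) N2.N3=(alive,v0) | N0.N0=(alive,v0) N0.N1=(alive,v0) N0.N2=(alive,v0) N0.N3=(alive,v0)
Op 2: N3 marks N3=dead -> (dead,v1)
Op 3: gossip N1<->N2 -> N1.N0=(alive,v0) N1.N1=(alive,v0) N1.N2=(alive,v0) N1.N3=(alive,v0) | N2.N0=(alive,v0) N2.N1=(alive,v0) N2.N2=(alive,v0) N2.N3=(alive,v0)
Op 4: N0 marks N0=dead -> (dead,v1)
Op 5: gossip N1<->N2 -> N1.N0=(alive,v0) N1.N1=(alive,v0) N1.N2=(alive,v0) N1.N3=(alive,v0) | N2.N0=(alive,v0) N2.N1=(alive,v0) N2.N2=(alive,v0) N2.N3=(alive,v0)
Op 6: N1 marks N1=alive -> (alive,v1)
Op 7: N1 marks N1=dead -> (dead,v2)
Op 8: N2 marks N3=alive -> (alive,v1)
Op 9: gossip N0<->N2 -> N0.N0=(dead,v1) N0.N1=(alive,v0) N0.N2=(alive,v0) N0.N3=(alive,v1) | N2.N0=(dead,v1) N2.N1=(alive,v0) N2.N2=(alive,v0) N2.N3=(alive,v1)
Op 10: N2 marks N3=suspect -> (suspect,v2)

Answer: N0=dead,1 N1=alive,0 N2=alive,0 N3=alive,1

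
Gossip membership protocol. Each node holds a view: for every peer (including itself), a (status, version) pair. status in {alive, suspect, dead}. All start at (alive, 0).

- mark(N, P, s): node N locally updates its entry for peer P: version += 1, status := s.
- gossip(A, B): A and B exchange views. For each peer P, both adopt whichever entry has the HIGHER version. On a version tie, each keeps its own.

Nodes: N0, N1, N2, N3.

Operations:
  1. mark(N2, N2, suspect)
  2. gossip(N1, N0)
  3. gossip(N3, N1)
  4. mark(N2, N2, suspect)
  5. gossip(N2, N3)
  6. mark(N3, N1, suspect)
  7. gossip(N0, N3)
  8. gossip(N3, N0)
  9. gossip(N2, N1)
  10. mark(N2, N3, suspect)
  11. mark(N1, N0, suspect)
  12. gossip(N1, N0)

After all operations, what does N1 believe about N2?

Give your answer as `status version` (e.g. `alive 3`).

Answer: suspect 2

Derivation:
Op 1: N2 marks N2=suspect -> (suspect,v1)
Op 2: gossip N1<->N0 -> N1.N0=(alive,v0) N1.N1=(alive,v0) N1.N2=(alive,v0) N1.N3=(alive,v0) | N0.N0=(alive,v0) N0.N1=(alive,v0) N0.N2=(alive,v0) N0.N3=(alive,v0)
Op 3: gossip N3<->N1 -> N3.N0=(alive,v0) N3.N1=(alive,v0) N3.N2=(alive,v0) N3.N3=(alive,v0) | N1.N0=(alive,v0) N1.N1=(alive,v0) N1.N2=(alive,v0) N1.N3=(alive,v0)
Op 4: N2 marks N2=suspect -> (suspect,v2)
Op 5: gossip N2<->N3 -> N2.N0=(alive,v0) N2.N1=(alive,v0) N2.N2=(suspect,v2) N2.N3=(alive,v0) | N3.N0=(alive,v0) N3.N1=(alive,v0) N3.N2=(suspect,v2) N3.N3=(alive,v0)
Op 6: N3 marks N1=suspect -> (suspect,v1)
Op 7: gossip N0<->N3 -> N0.N0=(alive,v0) N0.N1=(suspect,v1) N0.N2=(suspect,v2) N0.N3=(alive,v0) | N3.N0=(alive,v0) N3.N1=(suspect,v1) N3.N2=(suspect,v2) N3.N3=(alive,v0)
Op 8: gossip N3<->N0 -> N3.N0=(alive,v0) N3.N1=(suspect,v1) N3.N2=(suspect,v2) N3.N3=(alive,v0) | N0.N0=(alive,v0) N0.N1=(suspect,v1) N0.N2=(suspect,v2) N0.N3=(alive,v0)
Op 9: gossip N2<->N1 -> N2.N0=(alive,v0) N2.N1=(alive,v0) N2.N2=(suspect,v2) N2.N3=(alive,v0) | N1.N0=(alive,v0) N1.N1=(alive,v0) N1.N2=(suspect,v2) N1.N3=(alive,v0)
Op 10: N2 marks N3=suspect -> (suspect,v1)
Op 11: N1 marks N0=suspect -> (suspect,v1)
Op 12: gossip N1<->N0 -> N1.N0=(suspect,v1) N1.N1=(suspect,v1) N1.N2=(suspect,v2) N1.N3=(alive,v0) | N0.N0=(suspect,v1) N0.N1=(suspect,v1) N0.N2=(suspect,v2) N0.N3=(alive,v0)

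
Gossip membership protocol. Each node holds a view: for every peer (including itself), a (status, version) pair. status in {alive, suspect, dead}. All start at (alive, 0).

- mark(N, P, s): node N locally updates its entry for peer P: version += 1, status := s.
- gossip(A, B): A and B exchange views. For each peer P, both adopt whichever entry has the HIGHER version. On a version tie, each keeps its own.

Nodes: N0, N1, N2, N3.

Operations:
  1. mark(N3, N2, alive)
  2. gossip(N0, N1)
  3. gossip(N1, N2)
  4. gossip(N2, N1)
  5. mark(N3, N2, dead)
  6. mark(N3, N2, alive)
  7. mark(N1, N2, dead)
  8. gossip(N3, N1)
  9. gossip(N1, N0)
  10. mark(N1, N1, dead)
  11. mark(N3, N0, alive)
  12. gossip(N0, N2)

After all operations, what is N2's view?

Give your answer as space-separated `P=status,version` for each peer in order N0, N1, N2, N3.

Op 1: N3 marks N2=alive -> (alive,v1)
Op 2: gossip N0<->N1 -> N0.N0=(alive,v0) N0.N1=(alive,v0) N0.N2=(alive,v0) N0.N3=(alive,v0) | N1.N0=(alive,v0) N1.N1=(alive,v0) N1.N2=(alive,v0) N1.N3=(alive,v0)
Op 3: gossip N1<->N2 -> N1.N0=(alive,v0) N1.N1=(alive,v0) N1.N2=(alive,v0) N1.N3=(alive,v0) | N2.N0=(alive,v0) N2.N1=(alive,v0) N2.N2=(alive,v0) N2.N3=(alive,v0)
Op 4: gossip N2<->N1 -> N2.N0=(alive,v0) N2.N1=(alive,v0) N2.N2=(alive,v0) N2.N3=(alive,v0) | N1.N0=(alive,v0) N1.N1=(alive,v0) N1.N2=(alive,v0) N1.N3=(alive,v0)
Op 5: N3 marks N2=dead -> (dead,v2)
Op 6: N3 marks N2=alive -> (alive,v3)
Op 7: N1 marks N2=dead -> (dead,v1)
Op 8: gossip N3<->N1 -> N3.N0=(alive,v0) N3.N1=(alive,v0) N3.N2=(alive,v3) N3.N3=(alive,v0) | N1.N0=(alive,v0) N1.N1=(alive,v0) N1.N2=(alive,v3) N1.N3=(alive,v0)
Op 9: gossip N1<->N0 -> N1.N0=(alive,v0) N1.N1=(alive,v0) N1.N2=(alive,v3) N1.N3=(alive,v0) | N0.N0=(alive,v0) N0.N1=(alive,v0) N0.N2=(alive,v3) N0.N3=(alive,v0)
Op 10: N1 marks N1=dead -> (dead,v1)
Op 11: N3 marks N0=alive -> (alive,v1)
Op 12: gossip N0<->N2 -> N0.N0=(alive,v0) N0.N1=(alive,v0) N0.N2=(alive,v3) N0.N3=(alive,v0) | N2.N0=(alive,v0) N2.N1=(alive,v0) N2.N2=(alive,v3) N2.N3=(alive,v0)

Answer: N0=alive,0 N1=alive,0 N2=alive,3 N3=alive,0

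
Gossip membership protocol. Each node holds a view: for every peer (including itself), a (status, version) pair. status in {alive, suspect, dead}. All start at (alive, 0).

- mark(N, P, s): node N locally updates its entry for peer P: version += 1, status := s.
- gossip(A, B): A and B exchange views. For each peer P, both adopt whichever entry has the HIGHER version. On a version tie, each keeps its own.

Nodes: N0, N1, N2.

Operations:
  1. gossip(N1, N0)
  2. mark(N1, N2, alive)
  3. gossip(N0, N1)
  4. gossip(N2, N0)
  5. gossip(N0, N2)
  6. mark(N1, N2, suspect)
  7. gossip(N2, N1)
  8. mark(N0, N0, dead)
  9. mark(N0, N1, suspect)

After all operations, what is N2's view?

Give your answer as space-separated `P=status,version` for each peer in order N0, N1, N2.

Answer: N0=alive,0 N1=alive,0 N2=suspect,2

Derivation:
Op 1: gossip N1<->N0 -> N1.N0=(alive,v0) N1.N1=(alive,v0) N1.N2=(alive,v0) | N0.N0=(alive,v0) N0.N1=(alive,v0) N0.N2=(alive,v0)
Op 2: N1 marks N2=alive -> (alive,v1)
Op 3: gossip N0<->N1 -> N0.N0=(alive,v0) N0.N1=(alive,v0) N0.N2=(alive,v1) | N1.N0=(alive,v0) N1.N1=(alive,v0) N1.N2=(alive,v1)
Op 4: gossip N2<->N0 -> N2.N0=(alive,v0) N2.N1=(alive,v0) N2.N2=(alive,v1) | N0.N0=(alive,v0) N0.N1=(alive,v0) N0.N2=(alive,v1)
Op 5: gossip N0<->N2 -> N0.N0=(alive,v0) N0.N1=(alive,v0) N0.N2=(alive,v1) | N2.N0=(alive,v0) N2.N1=(alive,v0) N2.N2=(alive,v1)
Op 6: N1 marks N2=suspect -> (suspect,v2)
Op 7: gossip N2<->N1 -> N2.N0=(alive,v0) N2.N1=(alive,v0) N2.N2=(suspect,v2) | N1.N0=(alive,v0) N1.N1=(alive,v0) N1.N2=(suspect,v2)
Op 8: N0 marks N0=dead -> (dead,v1)
Op 9: N0 marks N1=suspect -> (suspect,v1)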